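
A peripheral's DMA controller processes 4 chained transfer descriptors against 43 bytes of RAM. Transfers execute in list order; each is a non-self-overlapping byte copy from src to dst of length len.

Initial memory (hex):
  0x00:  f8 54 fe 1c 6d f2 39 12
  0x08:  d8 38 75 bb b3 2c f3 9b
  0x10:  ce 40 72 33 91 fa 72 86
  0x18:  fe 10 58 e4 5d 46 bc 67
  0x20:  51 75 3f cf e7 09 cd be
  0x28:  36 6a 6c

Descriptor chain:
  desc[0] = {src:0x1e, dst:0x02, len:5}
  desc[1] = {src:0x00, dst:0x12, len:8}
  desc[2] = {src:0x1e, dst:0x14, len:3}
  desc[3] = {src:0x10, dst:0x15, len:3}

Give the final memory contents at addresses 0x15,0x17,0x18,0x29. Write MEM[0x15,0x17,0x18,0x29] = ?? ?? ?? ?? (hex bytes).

MEM[0x15,0x17,0x18,0x29] = ce f8 3f 6a

  after D0: wrote 5B at 0x02 = bc6751753f
  after D1: wrote 8B at 0x12 = f854bc6751753f12
  after D2: wrote 3B at 0x14 = bc6751
  after D3: wrote 3B at 0x15 = ce40f8
query mem[0x15]=0xce, mem[0x17]=0xf8, mem[0x18]=0x3f, mem[0x29]=0x6a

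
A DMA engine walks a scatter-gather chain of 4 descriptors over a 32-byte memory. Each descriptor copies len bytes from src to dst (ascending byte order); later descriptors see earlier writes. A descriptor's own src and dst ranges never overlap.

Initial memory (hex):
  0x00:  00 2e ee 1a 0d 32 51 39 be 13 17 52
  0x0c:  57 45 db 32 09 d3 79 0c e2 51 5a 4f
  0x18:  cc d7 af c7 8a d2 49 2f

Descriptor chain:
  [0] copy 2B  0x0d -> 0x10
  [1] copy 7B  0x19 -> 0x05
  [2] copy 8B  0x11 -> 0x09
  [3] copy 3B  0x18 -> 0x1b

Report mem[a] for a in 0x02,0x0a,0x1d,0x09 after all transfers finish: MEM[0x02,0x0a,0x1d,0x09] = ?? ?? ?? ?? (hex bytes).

MEM[0x02,0x0a,0x1d,0x09] = ee 79 af db

[0] 0x0d->0x10 len=2 : 45 db
[1] 0x19->0x05 len=7 : d7 af c7 8a d2 49 2f
[2] 0x11->0x09 len=8 : db 79 0c e2 51 5a 4f cc
[3] 0x18->0x1b len=3 : cc d7 af
query mem[0x02]=0xee, mem[0x0a]=0x79, mem[0x1d]=0xaf, mem[0x09]=0xdb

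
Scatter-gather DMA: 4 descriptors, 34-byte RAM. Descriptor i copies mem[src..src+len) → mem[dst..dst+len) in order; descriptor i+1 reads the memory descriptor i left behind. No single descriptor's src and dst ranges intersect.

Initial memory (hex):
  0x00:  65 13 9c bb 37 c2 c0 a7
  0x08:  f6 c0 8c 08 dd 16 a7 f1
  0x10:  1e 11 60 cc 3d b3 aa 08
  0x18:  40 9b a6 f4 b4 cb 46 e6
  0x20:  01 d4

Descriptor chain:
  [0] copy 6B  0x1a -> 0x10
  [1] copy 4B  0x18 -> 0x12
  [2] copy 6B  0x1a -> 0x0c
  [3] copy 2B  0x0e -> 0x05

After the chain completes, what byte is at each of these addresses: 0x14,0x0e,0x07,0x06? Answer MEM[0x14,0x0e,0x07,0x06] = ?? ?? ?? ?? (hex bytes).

MEM[0x14,0x0e,0x07,0x06] = a6 b4 a7 cb

#0 dst[0x10+6] := {0xa6,0xf4,0xb4,0xcb,0x46,0xe6}
#1 dst[0x12+4] := {0x40,0x9b,0xa6,0xf4}
#2 dst[0x0c+6] := {0xa6,0xf4,0xb4,0xcb,0x46,0xe6}
#3 dst[0x05+2] := {0xb4,0xcb}
query mem[0x14]=0xa6, mem[0x0e]=0xb4, mem[0x07]=0xa7, mem[0x06]=0xcb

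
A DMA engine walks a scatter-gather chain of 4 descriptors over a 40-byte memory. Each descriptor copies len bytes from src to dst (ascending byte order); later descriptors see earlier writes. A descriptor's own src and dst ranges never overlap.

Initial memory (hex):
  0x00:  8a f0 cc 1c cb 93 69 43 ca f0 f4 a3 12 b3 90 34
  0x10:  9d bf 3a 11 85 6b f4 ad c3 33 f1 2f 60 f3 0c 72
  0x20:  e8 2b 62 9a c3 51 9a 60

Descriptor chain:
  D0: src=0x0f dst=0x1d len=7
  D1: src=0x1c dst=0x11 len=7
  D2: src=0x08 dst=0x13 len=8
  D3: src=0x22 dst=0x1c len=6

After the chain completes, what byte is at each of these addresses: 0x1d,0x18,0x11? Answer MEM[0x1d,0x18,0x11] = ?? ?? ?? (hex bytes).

MEM[0x1d,0x18,0x11] = 6b b3 60

  after D0: wrote 7B at 0x1d = 349dbf3a11856b
  after D1: wrote 7B at 0x11 = 60349dbf3a1185
  after D2: wrote 8B at 0x13 = caf0f4a312b39034
  after D3: wrote 6B at 0x1c = 856bc3519a60
query mem[0x1d]=0x6b, mem[0x18]=0xb3, mem[0x11]=0x60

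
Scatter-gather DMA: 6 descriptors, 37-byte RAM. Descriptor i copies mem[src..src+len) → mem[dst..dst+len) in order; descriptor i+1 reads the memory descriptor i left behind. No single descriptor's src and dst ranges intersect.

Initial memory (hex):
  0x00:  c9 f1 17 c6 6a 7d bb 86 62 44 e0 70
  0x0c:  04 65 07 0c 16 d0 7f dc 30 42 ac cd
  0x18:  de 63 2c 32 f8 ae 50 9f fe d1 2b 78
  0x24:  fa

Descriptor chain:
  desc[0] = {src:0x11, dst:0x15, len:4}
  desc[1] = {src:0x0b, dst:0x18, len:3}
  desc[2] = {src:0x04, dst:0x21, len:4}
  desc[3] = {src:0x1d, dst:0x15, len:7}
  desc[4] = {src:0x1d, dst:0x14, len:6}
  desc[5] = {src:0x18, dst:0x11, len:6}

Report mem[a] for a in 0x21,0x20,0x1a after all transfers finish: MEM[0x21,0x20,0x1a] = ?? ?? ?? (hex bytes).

#0 dst[0x15+4] := {0xd0,0x7f,0xdc,0x30}
#1 dst[0x18+3] := {0x70,0x04,0x65}
#2 dst[0x21+4] := {0x6a,0x7d,0xbb,0x86}
#3 dst[0x15+7] := {0xae,0x50,0x9f,0xfe,0x6a,0x7d,0xbb}
#4 dst[0x14+6] := {0xae,0x50,0x9f,0xfe,0x6a,0x7d}
#5 dst[0x11+6] := {0x6a,0x7d,0x7d,0xbb,0xf8,0xae}
query mem[0x21]=0x6a, mem[0x20]=0xfe, mem[0x1a]=0x7d

MEM[0x21,0x20,0x1a] = 6a fe 7d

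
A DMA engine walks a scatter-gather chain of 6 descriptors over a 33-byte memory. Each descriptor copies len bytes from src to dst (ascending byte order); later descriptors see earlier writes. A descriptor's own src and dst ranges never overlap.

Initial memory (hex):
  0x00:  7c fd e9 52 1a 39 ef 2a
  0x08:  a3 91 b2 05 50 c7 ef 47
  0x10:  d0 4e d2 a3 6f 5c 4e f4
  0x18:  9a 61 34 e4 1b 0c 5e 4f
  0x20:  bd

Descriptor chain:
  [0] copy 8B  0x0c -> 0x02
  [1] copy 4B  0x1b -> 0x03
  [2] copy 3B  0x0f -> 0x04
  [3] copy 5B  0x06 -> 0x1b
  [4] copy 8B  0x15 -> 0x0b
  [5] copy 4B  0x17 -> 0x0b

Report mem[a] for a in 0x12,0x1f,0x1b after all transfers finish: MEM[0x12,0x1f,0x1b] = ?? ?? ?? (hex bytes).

D0: mem[0x02..0x09] <- [50 c7 ef 47 d0 4e d2 a3]
D1: mem[0x03..0x06] <- [e4 1b 0c 5e]
D2: mem[0x04..0x06] <- [47 d0 4e]
D3: mem[0x1b..0x1f] <- [4e 4e d2 a3 b2]
D4: mem[0x0b..0x12] <- [5c 4e f4 9a 61 34 4e 4e]
D5: mem[0x0b..0x0e] <- [f4 9a 61 34]
query mem[0x12]=0x4e, mem[0x1f]=0xb2, mem[0x1b]=0x4e

MEM[0x12,0x1f,0x1b] = 4e b2 4e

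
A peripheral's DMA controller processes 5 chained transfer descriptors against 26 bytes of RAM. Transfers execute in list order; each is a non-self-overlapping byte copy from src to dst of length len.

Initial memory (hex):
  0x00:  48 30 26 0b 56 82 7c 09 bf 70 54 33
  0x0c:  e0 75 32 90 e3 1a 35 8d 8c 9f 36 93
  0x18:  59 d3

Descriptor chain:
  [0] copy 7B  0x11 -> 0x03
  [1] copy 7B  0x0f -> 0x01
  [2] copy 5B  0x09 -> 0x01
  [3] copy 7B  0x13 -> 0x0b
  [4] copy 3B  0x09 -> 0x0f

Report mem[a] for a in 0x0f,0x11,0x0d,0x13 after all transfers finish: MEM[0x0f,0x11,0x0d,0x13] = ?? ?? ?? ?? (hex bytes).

MEM[0x0f,0x11,0x0d,0x13] = 93 8d 9f 8d

[0] 0x11->0x03 len=7 : 1a 35 8d 8c 9f 36 93
[1] 0x0f->0x01 len=7 : 90 e3 1a 35 8d 8c 9f
[2] 0x09->0x01 len=5 : 93 54 33 e0 75
[3] 0x13->0x0b len=7 : 8d 8c 9f 36 93 59 d3
[4] 0x09->0x0f len=3 : 93 54 8d
query mem[0x0f]=0x93, mem[0x11]=0x8d, mem[0x0d]=0x9f, mem[0x13]=0x8d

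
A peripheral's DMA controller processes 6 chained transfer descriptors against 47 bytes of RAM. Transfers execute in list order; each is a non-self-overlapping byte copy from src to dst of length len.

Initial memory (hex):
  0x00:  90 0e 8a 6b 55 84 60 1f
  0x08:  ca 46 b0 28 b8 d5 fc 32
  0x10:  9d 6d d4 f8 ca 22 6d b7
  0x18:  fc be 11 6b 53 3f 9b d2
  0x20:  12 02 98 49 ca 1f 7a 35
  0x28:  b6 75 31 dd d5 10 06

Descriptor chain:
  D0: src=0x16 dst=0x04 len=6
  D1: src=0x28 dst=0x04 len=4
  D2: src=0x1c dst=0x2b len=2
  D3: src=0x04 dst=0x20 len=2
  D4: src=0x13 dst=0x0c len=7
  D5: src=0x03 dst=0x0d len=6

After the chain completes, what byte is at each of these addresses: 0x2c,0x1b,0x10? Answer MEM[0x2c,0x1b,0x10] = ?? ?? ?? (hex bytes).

MEM[0x2c,0x1b,0x10] = 3f 6b 31

#0 dst[0x04+6] := {0x6d,0xb7,0xfc,0xbe,0x11,0x6b}
#1 dst[0x04+4] := {0xb6,0x75,0x31,0xdd}
#2 dst[0x2b+2] := {0x53,0x3f}
#3 dst[0x20+2] := {0xb6,0x75}
#4 dst[0x0c+7] := {0xf8,0xca,0x22,0x6d,0xb7,0xfc,0xbe}
#5 dst[0x0d+6] := {0x6b,0xb6,0x75,0x31,0xdd,0x11}
query mem[0x2c]=0x3f, mem[0x1b]=0x6b, mem[0x10]=0x31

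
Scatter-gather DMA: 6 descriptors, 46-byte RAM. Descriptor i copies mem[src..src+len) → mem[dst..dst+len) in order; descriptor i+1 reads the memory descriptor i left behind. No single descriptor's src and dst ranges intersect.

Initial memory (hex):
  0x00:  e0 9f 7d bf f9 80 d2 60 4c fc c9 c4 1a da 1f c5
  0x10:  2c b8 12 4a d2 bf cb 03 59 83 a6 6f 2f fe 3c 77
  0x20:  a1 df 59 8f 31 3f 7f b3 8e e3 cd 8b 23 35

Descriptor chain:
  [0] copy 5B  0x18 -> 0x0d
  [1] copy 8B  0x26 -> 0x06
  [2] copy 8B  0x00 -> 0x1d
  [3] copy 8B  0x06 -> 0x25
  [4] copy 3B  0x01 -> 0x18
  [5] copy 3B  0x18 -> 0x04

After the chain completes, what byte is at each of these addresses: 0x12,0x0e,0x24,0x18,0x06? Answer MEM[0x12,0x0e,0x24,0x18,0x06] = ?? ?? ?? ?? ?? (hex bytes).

MEM[0x12,0x0e,0x24,0x18,0x06] = 12 83 b3 9f bf

#0 dst[0x0d+5] := {0x59,0x83,0xa6,0x6f,0x2f}
#1 dst[0x06+8] := {0x7f,0xb3,0x8e,0xe3,0xcd,0x8b,0x23,0x35}
#2 dst[0x1d+8] := {0xe0,0x9f,0x7d,0xbf,0xf9,0x80,0x7f,0xb3}
#3 dst[0x25+8] := {0x7f,0xb3,0x8e,0xe3,0xcd,0x8b,0x23,0x35}
#4 dst[0x18+3] := {0x9f,0x7d,0xbf}
#5 dst[0x04+3] := {0x9f,0x7d,0xbf}
query mem[0x12]=0x12, mem[0x0e]=0x83, mem[0x24]=0xb3, mem[0x18]=0x9f, mem[0x06]=0xbf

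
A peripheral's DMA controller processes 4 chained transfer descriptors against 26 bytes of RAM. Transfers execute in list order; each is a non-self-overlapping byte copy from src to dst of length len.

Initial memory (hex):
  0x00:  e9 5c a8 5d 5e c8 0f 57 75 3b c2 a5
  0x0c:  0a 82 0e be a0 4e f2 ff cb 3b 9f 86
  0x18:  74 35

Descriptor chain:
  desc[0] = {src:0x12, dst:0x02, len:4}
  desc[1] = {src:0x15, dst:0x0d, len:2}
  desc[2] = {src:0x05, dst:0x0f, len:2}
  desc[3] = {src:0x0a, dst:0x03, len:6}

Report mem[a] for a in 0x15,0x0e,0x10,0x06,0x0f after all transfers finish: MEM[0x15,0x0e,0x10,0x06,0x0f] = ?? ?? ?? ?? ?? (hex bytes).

MEM[0x15,0x0e,0x10,0x06,0x0f] = 3b 9f 0f 3b 3b

  after D0: wrote 4B at 0x02 = f2ffcb3b
  after D1: wrote 2B at 0x0d = 3b9f
  after D2: wrote 2B at 0x0f = 3b0f
  after D3: wrote 6B at 0x03 = c2a50a3b9f3b
query mem[0x15]=0x3b, mem[0x0e]=0x9f, mem[0x10]=0x0f, mem[0x06]=0x3b, mem[0x0f]=0x3b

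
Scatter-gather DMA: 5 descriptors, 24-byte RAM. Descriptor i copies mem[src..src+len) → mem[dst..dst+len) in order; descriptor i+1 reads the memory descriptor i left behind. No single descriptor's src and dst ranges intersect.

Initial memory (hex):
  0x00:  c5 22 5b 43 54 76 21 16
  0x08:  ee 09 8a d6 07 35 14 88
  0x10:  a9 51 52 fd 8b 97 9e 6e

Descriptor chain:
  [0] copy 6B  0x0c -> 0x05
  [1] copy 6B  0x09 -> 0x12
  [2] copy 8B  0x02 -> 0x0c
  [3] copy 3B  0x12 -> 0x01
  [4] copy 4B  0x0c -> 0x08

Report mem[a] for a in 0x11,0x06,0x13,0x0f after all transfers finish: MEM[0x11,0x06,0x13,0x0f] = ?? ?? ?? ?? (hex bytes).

  after D0: wrote 6B at 0x05 = 07351488a951
  after D1: wrote 6B at 0x12 = a951d6073514
  after D2: wrote 8B at 0x0c = 5b435407351488a9
  after D3: wrote 3B at 0x01 = 88a9d6
  after D4: wrote 4B at 0x08 = 5b435407
query mem[0x11]=0x14, mem[0x06]=0x35, mem[0x13]=0xa9, mem[0x0f]=0x07

MEM[0x11,0x06,0x13,0x0f] = 14 35 a9 07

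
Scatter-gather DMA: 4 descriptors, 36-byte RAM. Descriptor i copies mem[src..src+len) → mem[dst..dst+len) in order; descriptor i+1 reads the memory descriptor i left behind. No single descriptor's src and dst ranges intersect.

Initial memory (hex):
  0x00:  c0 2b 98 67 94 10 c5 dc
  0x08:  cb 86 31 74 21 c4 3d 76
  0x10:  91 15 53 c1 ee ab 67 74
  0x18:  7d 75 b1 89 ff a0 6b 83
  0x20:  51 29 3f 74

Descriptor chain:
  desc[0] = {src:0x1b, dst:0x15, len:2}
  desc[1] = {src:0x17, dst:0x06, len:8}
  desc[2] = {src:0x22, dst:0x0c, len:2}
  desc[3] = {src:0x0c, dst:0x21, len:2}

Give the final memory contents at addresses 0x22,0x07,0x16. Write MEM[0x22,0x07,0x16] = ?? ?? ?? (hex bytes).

#0 dst[0x15+2] := {0x89,0xff}
#1 dst[0x06+8] := {0x74,0x7d,0x75,0xb1,0x89,0xff,0xa0,0x6b}
#2 dst[0x0c+2] := {0x3f,0x74}
#3 dst[0x21+2] := {0x3f,0x74}
query mem[0x22]=0x74, mem[0x07]=0x7d, mem[0x16]=0xff

MEM[0x22,0x07,0x16] = 74 7d ff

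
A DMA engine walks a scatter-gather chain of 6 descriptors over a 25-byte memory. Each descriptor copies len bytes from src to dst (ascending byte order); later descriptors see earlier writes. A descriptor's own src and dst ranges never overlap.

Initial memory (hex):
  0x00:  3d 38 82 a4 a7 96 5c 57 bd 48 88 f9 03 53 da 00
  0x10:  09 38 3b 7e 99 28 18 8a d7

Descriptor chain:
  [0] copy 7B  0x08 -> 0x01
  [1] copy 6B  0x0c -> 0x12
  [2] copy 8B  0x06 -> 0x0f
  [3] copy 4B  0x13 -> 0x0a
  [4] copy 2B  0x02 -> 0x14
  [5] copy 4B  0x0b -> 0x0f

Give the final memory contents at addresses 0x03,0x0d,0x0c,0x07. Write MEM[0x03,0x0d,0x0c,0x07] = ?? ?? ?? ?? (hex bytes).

MEM[0x03,0x0d,0x0c,0x07] = 88 53 03 da

  after D0: wrote 7B at 0x01 = bd4888f90353da
  after D1: wrote 6B at 0x12 = 0353da000938
  after D2: wrote 8B at 0x0f = 53dabd4888f90353
  after D3: wrote 4B at 0x0a = 88f90353
  after D4: wrote 2B at 0x14 = 4888
  after D5: wrote 4B at 0x0f = f90353da
query mem[0x03]=0x88, mem[0x0d]=0x53, mem[0x0c]=0x03, mem[0x07]=0xda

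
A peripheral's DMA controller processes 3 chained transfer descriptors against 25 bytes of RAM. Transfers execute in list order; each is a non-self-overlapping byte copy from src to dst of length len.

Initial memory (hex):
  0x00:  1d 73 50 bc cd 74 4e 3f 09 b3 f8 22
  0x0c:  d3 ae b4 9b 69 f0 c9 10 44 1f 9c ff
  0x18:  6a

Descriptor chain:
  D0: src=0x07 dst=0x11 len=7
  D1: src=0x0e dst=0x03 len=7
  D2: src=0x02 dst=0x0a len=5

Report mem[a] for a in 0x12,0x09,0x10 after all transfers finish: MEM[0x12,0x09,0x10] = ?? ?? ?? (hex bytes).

MEM[0x12,0x09,0x10] = 09 f8 69

D0: mem[0x11..0x17] <- [3f 09 b3 f8 22 d3 ae]
D1: mem[0x03..0x09] <- [b4 9b 69 3f 09 b3 f8]
D2: mem[0x0a..0x0e] <- [50 b4 9b 69 3f]
query mem[0x12]=0x09, mem[0x09]=0xf8, mem[0x10]=0x69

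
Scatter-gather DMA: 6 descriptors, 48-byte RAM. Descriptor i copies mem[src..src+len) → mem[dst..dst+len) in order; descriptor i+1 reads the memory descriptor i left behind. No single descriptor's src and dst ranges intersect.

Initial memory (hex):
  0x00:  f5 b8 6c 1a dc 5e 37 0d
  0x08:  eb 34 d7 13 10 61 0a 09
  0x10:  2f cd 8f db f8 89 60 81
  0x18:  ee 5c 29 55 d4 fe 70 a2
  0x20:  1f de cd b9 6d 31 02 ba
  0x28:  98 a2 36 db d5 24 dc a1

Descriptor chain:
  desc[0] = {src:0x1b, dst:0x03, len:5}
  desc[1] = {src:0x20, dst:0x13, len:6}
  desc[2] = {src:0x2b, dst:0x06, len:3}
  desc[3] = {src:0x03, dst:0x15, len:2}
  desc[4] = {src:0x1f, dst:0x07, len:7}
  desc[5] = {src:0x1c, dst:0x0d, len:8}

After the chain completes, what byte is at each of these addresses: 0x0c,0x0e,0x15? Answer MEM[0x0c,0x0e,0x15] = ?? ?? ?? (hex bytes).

MEM[0x0c,0x0e,0x15] = 6d fe 55

[0] 0x1b->0x03 len=5 : 55 d4 fe 70 a2
[1] 0x20->0x13 len=6 : 1f de cd b9 6d 31
[2] 0x2b->0x06 len=3 : db d5 24
[3] 0x03->0x15 len=2 : 55 d4
[4] 0x1f->0x07 len=7 : a2 1f de cd b9 6d 31
[5] 0x1c->0x0d len=8 : d4 fe 70 a2 1f de cd b9
query mem[0x0c]=0x6d, mem[0x0e]=0xfe, mem[0x15]=0x55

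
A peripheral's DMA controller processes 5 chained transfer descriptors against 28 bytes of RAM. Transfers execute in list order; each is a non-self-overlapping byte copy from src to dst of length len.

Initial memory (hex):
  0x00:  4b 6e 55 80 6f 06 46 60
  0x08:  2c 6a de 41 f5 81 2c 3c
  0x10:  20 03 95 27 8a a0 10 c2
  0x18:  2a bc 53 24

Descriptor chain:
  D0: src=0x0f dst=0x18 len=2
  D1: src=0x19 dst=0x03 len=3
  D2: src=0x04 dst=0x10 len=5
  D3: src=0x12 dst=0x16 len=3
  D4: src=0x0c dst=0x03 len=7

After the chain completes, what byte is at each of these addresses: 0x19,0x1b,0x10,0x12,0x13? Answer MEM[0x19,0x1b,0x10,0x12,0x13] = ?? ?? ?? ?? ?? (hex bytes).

MEM[0x19,0x1b,0x10,0x12,0x13] = 20 24 53 46 60

[0] 0x0f->0x18 len=2 : 3c 20
[1] 0x19->0x03 len=3 : 20 53 24
[2] 0x04->0x10 len=5 : 53 24 46 60 2c
[3] 0x12->0x16 len=3 : 46 60 2c
[4] 0x0c->0x03 len=7 : f5 81 2c 3c 53 24 46
query mem[0x19]=0x20, mem[0x1b]=0x24, mem[0x10]=0x53, mem[0x12]=0x46, mem[0x13]=0x60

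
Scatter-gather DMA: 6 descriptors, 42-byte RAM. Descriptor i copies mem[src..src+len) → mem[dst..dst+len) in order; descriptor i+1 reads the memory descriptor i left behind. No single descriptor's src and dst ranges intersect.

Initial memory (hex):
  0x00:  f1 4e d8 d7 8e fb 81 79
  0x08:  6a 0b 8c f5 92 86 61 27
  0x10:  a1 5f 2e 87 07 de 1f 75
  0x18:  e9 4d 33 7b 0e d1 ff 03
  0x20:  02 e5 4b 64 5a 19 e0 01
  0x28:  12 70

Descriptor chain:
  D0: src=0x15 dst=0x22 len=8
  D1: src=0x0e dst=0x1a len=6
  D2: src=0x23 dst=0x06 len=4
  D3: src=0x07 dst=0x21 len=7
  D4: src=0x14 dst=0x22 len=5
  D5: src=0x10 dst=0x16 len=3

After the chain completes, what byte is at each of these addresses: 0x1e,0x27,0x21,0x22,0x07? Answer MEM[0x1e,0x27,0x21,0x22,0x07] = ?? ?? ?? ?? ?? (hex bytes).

MEM[0x1e,0x27,0x21,0x22,0x07] = 2e 86 75 07 75

[0] 0x15->0x22 len=8 : de 1f 75 e9 4d 33 7b 0e
[1] 0x0e->0x1a len=6 : 61 27 a1 5f 2e 87
[2] 0x23->0x06 len=4 : 1f 75 e9 4d
[3] 0x07->0x21 len=7 : 75 e9 4d 8c f5 92 86
[4] 0x14->0x22 len=5 : 07 de 1f 75 e9
[5] 0x10->0x16 len=3 : a1 5f 2e
query mem[0x1e]=0x2e, mem[0x27]=0x86, mem[0x21]=0x75, mem[0x22]=0x07, mem[0x07]=0x75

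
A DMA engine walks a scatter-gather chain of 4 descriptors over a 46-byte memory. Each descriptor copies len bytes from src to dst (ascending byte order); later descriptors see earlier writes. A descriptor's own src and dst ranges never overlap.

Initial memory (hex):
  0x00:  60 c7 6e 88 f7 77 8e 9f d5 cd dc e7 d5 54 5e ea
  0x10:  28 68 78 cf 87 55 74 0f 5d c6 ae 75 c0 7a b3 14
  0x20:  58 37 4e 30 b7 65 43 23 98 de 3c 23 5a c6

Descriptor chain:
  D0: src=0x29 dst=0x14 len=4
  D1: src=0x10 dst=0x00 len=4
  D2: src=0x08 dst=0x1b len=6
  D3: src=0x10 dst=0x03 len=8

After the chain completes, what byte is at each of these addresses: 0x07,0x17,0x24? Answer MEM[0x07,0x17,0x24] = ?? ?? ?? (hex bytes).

#0 dst[0x14+4] := {0xde,0x3c,0x23,0x5a}
#1 dst[0x00+4] := {0x28,0x68,0x78,0xcf}
#2 dst[0x1b+6] := {0xd5,0xcd,0xdc,0xe7,0xd5,0x54}
#3 dst[0x03+8] := {0x28,0x68,0x78,0xcf,0xde,0x3c,0x23,0x5a}
query mem[0x07]=0xde, mem[0x17]=0x5a, mem[0x24]=0xb7

MEM[0x07,0x17,0x24] = de 5a b7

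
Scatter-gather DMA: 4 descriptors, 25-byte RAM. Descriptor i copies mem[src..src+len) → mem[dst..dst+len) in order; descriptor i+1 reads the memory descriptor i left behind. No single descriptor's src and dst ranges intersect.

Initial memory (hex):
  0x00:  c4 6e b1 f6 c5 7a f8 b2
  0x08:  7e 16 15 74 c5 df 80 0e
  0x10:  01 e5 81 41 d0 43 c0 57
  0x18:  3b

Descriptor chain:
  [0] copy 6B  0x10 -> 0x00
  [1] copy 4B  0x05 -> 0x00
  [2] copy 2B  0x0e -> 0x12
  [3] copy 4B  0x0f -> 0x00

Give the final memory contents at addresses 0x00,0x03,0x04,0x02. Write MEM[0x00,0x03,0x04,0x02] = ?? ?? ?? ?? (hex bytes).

  after D0: wrote 6B at 0x00 = 01e58141d043
  after D1: wrote 4B at 0x00 = 43f8b27e
  after D2: wrote 2B at 0x12 = 800e
  after D3: wrote 4B at 0x00 = 0e01e580
query mem[0x00]=0x0e, mem[0x03]=0x80, mem[0x04]=0xd0, mem[0x02]=0xe5

MEM[0x00,0x03,0x04,0x02] = 0e 80 d0 e5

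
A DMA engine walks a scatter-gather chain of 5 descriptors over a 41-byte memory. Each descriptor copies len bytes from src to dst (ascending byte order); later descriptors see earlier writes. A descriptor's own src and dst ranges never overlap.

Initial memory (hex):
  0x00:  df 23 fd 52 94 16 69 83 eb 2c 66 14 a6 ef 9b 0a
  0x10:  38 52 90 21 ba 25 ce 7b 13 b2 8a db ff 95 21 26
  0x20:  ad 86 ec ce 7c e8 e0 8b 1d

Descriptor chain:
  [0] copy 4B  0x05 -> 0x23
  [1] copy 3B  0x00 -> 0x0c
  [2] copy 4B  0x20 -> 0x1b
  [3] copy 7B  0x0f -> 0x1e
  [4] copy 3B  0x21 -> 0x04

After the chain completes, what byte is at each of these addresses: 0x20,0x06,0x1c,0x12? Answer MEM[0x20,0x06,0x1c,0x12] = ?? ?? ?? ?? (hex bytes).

D0: mem[0x23..0x26] <- [16 69 83 eb]
D1: mem[0x0c..0x0e] <- [df 23 fd]
D2: mem[0x1b..0x1e] <- [ad 86 ec 16]
D3: mem[0x1e..0x24] <- [0a 38 52 90 21 ba 25]
D4: mem[0x04..0x06] <- [90 21 ba]
query mem[0x20]=0x52, mem[0x06]=0xba, mem[0x1c]=0x86, mem[0x12]=0x90

MEM[0x20,0x06,0x1c,0x12] = 52 ba 86 90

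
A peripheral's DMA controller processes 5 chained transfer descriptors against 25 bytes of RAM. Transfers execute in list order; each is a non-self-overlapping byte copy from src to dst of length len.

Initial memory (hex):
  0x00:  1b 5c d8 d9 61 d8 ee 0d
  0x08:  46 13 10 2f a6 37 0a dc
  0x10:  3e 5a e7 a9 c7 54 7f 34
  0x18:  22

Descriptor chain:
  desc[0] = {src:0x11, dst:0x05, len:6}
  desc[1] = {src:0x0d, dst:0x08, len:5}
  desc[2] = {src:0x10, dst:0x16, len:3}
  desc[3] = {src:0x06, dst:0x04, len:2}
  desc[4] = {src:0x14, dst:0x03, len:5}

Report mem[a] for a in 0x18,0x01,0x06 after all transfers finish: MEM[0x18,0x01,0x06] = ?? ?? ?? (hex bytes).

MEM[0x18,0x01,0x06] = e7 5c 5a

[0] 0x11->0x05 len=6 : 5a e7 a9 c7 54 7f
[1] 0x0d->0x08 len=5 : 37 0a dc 3e 5a
[2] 0x10->0x16 len=3 : 3e 5a e7
[3] 0x06->0x04 len=2 : e7 a9
[4] 0x14->0x03 len=5 : c7 54 3e 5a e7
query mem[0x18]=0xe7, mem[0x01]=0x5c, mem[0x06]=0x5a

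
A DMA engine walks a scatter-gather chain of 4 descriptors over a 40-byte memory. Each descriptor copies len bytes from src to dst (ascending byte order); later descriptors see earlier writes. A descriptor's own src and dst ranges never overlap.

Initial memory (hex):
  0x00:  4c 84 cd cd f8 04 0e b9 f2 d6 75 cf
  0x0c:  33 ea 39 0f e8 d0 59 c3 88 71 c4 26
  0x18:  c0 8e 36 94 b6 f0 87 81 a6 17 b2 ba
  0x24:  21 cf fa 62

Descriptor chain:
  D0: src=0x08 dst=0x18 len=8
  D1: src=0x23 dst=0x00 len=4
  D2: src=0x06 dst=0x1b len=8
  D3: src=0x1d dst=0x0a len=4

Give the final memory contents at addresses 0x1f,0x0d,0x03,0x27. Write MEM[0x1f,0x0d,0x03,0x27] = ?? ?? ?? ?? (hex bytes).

MEM[0x1f,0x0d,0x03,0x27] = 75 cf fa 62

  after D0: wrote 8B at 0x18 = f2d675cf33ea390f
  after D1: wrote 4B at 0x00 = ba21cffa
  after D2: wrote 8B at 0x1b = 0eb9f2d675cf33ea
  after D3: wrote 4B at 0x0a = f2d675cf
query mem[0x1f]=0x75, mem[0x0d]=0xcf, mem[0x03]=0xfa, mem[0x27]=0x62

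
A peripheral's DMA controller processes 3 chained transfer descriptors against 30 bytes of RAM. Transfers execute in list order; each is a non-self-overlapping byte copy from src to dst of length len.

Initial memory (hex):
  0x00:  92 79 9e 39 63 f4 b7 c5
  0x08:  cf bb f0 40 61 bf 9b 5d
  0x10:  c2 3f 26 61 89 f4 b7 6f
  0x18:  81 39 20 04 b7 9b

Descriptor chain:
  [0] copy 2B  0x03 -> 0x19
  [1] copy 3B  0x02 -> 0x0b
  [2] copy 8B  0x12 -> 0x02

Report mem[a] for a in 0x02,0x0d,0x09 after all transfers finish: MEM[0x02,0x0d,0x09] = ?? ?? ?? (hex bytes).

MEM[0x02,0x0d,0x09] = 26 63 39

[0] 0x03->0x19 len=2 : 39 63
[1] 0x02->0x0b len=3 : 9e 39 63
[2] 0x12->0x02 len=8 : 26 61 89 f4 b7 6f 81 39
query mem[0x02]=0x26, mem[0x0d]=0x63, mem[0x09]=0x39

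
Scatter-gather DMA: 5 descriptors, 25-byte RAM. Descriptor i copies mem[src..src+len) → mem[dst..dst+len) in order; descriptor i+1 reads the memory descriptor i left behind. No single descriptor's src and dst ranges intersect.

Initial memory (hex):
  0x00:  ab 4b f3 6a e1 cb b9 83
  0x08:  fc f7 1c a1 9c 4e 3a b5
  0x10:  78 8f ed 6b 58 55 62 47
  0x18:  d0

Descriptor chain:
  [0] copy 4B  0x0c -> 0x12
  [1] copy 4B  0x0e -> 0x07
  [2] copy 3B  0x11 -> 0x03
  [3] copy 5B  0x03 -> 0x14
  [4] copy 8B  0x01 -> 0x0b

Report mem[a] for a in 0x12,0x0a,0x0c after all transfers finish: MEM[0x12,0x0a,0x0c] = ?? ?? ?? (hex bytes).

MEM[0x12,0x0a,0x0c] = b5 8f f3

#0 dst[0x12+4] := {0x9c,0x4e,0x3a,0xb5}
#1 dst[0x07+4] := {0x3a,0xb5,0x78,0x8f}
#2 dst[0x03+3] := {0x8f,0x9c,0x4e}
#3 dst[0x14+5] := {0x8f,0x9c,0x4e,0xb9,0x3a}
#4 dst[0x0b+8] := {0x4b,0xf3,0x8f,0x9c,0x4e,0xb9,0x3a,0xb5}
query mem[0x12]=0xb5, mem[0x0a]=0x8f, mem[0x0c]=0xf3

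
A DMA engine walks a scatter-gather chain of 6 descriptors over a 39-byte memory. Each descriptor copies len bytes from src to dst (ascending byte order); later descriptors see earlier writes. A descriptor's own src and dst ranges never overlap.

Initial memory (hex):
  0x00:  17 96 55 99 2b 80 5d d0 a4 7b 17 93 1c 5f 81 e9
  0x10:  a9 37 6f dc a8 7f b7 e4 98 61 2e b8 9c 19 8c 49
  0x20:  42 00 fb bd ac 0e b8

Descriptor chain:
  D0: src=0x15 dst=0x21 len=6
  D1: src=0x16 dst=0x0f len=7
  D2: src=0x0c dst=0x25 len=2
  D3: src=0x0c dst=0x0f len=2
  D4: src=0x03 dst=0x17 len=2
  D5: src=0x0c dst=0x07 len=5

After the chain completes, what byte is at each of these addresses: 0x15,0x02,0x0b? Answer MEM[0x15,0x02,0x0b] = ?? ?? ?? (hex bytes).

#0 dst[0x21+6] := {0x7f,0xb7,0xe4,0x98,0x61,0x2e}
#1 dst[0x0f+7] := {0xb7,0xe4,0x98,0x61,0x2e,0xb8,0x9c}
#2 dst[0x25+2] := {0x1c,0x5f}
#3 dst[0x0f+2] := {0x1c,0x5f}
#4 dst[0x17+2] := {0x99,0x2b}
#5 dst[0x07+5] := {0x1c,0x5f,0x81,0x1c,0x5f}
query mem[0x15]=0x9c, mem[0x02]=0x55, mem[0x0b]=0x5f

MEM[0x15,0x02,0x0b] = 9c 55 5f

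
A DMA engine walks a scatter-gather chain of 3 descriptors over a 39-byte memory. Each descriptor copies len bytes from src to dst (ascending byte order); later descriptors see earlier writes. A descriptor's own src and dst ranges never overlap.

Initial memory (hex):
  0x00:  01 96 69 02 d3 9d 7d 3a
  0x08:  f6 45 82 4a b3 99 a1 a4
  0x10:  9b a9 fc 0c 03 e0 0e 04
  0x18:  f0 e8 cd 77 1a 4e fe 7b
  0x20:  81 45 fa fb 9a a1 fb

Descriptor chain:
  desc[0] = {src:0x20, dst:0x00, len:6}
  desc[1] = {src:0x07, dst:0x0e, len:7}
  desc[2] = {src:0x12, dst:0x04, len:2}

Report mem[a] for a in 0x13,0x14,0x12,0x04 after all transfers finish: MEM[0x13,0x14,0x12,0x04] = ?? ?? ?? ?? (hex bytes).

MEM[0x13,0x14,0x12,0x04] = b3 99 4a 4a

  after D0: wrote 6B at 0x00 = 8145fafb9aa1
  after D1: wrote 7B at 0x0e = 3af645824ab399
  after D2: wrote 2B at 0x04 = 4ab3
query mem[0x13]=0xb3, mem[0x14]=0x99, mem[0x12]=0x4a, mem[0x04]=0x4a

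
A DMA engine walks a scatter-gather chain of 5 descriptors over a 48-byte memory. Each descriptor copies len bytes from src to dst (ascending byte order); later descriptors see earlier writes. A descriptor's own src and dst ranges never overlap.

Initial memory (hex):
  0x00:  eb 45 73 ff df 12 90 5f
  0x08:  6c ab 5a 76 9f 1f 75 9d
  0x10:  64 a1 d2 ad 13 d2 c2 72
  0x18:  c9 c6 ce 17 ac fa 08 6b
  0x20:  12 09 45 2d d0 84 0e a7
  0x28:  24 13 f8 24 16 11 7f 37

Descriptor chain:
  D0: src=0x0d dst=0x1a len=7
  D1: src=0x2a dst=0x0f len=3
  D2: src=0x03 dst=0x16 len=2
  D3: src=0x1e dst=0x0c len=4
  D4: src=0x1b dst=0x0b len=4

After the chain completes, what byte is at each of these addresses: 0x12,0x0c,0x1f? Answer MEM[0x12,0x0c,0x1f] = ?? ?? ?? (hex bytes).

MEM[0x12,0x0c,0x1f] = d2 9d d2

  after D0: wrote 7B at 0x1a = 1f759d64a1d2ad
  after D1: wrote 3B at 0x0f = f82416
  after D2: wrote 2B at 0x16 = ffdf
  after D3: wrote 4B at 0x0c = a1d2ad09
  after D4: wrote 4B at 0x0b = 759d64a1
query mem[0x12]=0xd2, mem[0x0c]=0x9d, mem[0x1f]=0xd2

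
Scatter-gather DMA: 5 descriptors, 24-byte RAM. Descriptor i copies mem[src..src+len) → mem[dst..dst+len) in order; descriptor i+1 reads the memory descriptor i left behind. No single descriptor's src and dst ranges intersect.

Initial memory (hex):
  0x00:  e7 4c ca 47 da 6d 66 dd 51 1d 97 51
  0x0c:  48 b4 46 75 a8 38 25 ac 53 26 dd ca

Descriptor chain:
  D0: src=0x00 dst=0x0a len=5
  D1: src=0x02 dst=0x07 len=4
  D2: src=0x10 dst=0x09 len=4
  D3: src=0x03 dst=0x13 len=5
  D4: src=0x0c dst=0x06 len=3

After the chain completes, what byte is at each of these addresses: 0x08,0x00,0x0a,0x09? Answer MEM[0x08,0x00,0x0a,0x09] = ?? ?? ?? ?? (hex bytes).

MEM[0x08,0x00,0x0a,0x09] = da e7 38 a8

  after D0: wrote 5B at 0x0a = e74cca47da
  after D1: wrote 4B at 0x07 = ca47da6d
  after D2: wrote 4B at 0x09 = a83825ac
  after D3: wrote 5B at 0x13 = 47da6d66ca
  after D4: wrote 3B at 0x06 = ac47da
query mem[0x08]=0xda, mem[0x00]=0xe7, mem[0x0a]=0x38, mem[0x09]=0xa8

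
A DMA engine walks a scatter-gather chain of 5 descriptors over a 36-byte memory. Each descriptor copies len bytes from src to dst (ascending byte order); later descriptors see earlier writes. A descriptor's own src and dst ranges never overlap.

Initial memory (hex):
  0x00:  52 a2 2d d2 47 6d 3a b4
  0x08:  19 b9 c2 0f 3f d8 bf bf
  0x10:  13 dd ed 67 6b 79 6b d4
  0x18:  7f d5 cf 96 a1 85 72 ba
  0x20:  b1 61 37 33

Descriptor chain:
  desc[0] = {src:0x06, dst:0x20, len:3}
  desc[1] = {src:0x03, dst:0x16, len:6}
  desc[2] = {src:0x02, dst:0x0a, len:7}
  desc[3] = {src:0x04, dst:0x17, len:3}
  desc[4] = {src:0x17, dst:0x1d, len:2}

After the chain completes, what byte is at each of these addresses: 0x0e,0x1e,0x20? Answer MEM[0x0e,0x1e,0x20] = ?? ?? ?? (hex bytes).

MEM[0x0e,0x1e,0x20] = 3a 6d 3a

#0 dst[0x20+3] := {0x3a,0xb4,0x19}
#1 dst[0x16+6] := {0xd2,0x47,0x6d,0x3a,0xb4,0x19}
#2 dst[0x0a+7] := {0x2d,0xd2,0x47,0x6d,0x3a,0xb4,0x19}
#3 dst[0x17+3] := {0x47,0x6d,0x3a}
#4 dst[0x1d+2] := {0x47,0x6d}
query mem[0x0e]=0x3a, mem[0x1e]=0x6d, mem[0x20]=0x3a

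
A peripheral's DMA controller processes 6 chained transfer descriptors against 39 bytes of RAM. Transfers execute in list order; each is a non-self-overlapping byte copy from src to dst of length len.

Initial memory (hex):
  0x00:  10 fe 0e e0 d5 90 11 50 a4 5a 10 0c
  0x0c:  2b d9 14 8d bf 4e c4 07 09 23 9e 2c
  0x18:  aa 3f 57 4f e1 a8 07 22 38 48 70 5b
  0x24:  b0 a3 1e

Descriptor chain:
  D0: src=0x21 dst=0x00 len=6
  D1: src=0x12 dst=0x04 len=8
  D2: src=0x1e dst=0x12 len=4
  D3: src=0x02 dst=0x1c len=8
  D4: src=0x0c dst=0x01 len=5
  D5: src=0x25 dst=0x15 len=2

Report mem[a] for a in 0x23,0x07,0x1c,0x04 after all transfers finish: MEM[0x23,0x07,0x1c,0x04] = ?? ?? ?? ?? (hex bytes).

[0] 0x21->0x00 len=6 : 48 70 5b b0 a3 1e
[1] 0x12->0x04 len=8 : c4 07 09 23 9e 2c aa 3f
[2] 0x1e->0x12 len=4 : 07 22 38 48
[3] 0x02->0x1c len=8 : 5b b0 c4 07 09 23 9e 2c
[4] 0x0c->0x01 len=5 : 2b d9 14 8d bf
[5] 0x25->0x15 len=2 : a3 1e
query mem[0x23]=0x2c, mem[0x07]=0x23, mem[0x1c]=0x5b, mem[0x04]=0x8d

MEM[0x23,0x07,0x1c,0x04] = 2c 23 5b 8d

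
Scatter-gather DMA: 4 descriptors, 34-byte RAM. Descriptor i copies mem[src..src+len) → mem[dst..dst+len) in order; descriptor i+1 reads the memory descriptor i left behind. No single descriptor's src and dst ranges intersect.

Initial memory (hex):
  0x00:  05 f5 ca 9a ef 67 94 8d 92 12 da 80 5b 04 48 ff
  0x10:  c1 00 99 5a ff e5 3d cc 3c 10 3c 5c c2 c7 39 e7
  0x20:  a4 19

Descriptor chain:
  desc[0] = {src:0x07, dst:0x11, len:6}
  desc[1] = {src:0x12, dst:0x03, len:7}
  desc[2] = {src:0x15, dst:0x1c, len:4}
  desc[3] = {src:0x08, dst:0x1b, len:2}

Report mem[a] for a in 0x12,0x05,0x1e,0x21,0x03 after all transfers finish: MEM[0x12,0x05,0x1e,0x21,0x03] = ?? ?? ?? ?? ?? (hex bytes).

MEM[0x12,0x05,0x1e,0x21,0x03] = 92 da cc 19 92

#0 dst[0x11+6] := {0x8d,0x92,0x12,0xda,0x80,0x5b}
#1 dst[0x03+7] := {0x92,0x12,0xda,0x80,0x5b,0xcc,0x3c}
#2 dst[0x1c+4] := {0x80,0x5b,0xcc,0x3c}
#3 dst[0x1b+2] := {0xcc,0x3c}
query mem[0x12]=0x92, mem[0x05]=0xda, mem[0x1e]=0xcc, mem[0x21]=0x19, mem[0x03]=0x92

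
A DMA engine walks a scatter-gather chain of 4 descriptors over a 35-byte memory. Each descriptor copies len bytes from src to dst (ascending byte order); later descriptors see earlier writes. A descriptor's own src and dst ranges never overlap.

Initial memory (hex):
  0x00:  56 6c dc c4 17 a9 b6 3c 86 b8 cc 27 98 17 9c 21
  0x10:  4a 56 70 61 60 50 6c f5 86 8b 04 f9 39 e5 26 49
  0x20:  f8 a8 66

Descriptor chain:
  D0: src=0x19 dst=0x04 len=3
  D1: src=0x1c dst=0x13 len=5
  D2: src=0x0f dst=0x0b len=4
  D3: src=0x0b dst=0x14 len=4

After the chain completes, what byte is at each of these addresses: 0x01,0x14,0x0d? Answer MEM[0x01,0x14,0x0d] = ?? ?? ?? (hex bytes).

MEM[0x01,0x14,0x0d] = 6c 21 56

  after D0: wrote 3B at 0x04 = 8b04f9
  after D1: wrote 5B at 0x13 = 39e52649f8
  after D2: wrote 4B at 0x0b = 214a5670
  after D3: wrote 4B at 0x14 = 214a5670
query mem[0x01]=0x6c, mem[0x14]=0x21, mem[0x0d]=0x56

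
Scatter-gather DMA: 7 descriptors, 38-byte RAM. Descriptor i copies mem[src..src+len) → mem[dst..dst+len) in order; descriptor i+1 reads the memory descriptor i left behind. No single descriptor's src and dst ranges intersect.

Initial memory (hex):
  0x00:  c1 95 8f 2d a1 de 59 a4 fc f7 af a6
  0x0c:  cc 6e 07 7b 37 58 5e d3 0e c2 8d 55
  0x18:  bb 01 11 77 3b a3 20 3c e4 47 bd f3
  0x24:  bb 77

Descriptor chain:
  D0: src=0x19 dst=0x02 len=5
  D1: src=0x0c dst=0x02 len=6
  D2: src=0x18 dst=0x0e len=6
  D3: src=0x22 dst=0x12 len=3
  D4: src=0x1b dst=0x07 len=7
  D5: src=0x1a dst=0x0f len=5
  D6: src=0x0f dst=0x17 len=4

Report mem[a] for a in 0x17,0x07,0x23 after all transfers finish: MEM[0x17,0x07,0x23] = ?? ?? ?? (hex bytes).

MEM[0x17,0x07,0x23] = 11 77 f3

D0: mem[0x02..0x06] <- [01 11 77 3b a3]
D1: mem[0x02..0x07] <- [cc 6e 07 7b 37 58]
D2: mem[0x0e..0x13] <- [bb 01 11 77 3b a3]
D3: mem[0x12..0x14] <- [bd f3 bb]
D4: mem[0x07..0x0d] <- [77 3b a3 20 3c e4 47]
D5: mem[0x0f..0x13] <- [11 77 3b a3 20]
D6: mem[0x17..0x1a] <- [11 77 3b a3]
query mem[0x17]=0x11, mem[0x07]=0x77, mem[0x23]=0xf3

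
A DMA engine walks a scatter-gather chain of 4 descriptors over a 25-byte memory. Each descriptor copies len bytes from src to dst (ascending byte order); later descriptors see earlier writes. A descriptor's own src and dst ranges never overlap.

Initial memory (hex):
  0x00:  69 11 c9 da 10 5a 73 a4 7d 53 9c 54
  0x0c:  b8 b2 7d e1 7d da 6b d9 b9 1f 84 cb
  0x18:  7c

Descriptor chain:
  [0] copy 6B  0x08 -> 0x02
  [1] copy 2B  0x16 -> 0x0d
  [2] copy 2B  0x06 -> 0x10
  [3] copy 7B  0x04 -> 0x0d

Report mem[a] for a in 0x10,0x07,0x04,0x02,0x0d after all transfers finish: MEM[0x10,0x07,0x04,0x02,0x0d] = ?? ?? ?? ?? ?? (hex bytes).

D0: mem[0x02..0x07] <- [7d 53 9c 54 b8 b2]
D1: mem[0x0d..0x0e] <- [84 cb]
D2: mem[0x10..0x11] <- [b8 b2]
D3: mem[0x0d..0x13] <- [9c 54 b8 b2 7d 53 9c]
query mem[0x10]=0xb2, mem[0x07]=0xb2, mem[0x04]=0x9c, mem[0x02]=0x7d, mem[0x0d]=0x9c

MEM[0x10,0x07,0x04,0x02,0x0d] = b2 b2 9c 7d 9c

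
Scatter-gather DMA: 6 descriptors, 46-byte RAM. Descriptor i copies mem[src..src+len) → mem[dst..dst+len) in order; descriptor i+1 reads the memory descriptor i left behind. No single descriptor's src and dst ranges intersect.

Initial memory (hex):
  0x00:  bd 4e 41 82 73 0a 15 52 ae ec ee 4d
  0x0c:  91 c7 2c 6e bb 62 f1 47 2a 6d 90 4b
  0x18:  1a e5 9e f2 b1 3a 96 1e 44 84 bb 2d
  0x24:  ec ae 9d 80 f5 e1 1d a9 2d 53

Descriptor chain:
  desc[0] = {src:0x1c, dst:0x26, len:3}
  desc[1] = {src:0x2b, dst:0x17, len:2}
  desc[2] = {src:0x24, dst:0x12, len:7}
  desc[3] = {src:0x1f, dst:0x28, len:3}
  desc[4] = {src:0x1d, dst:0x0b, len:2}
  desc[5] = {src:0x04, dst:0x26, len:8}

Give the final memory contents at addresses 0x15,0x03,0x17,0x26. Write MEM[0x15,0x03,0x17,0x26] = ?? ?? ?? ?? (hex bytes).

MEM[0x15,0x03,0x17,0x26] = 3a 82 e1 73

[0] 0x1c->0x26 len=3 : b1 3a 96
[1] 0x2b->0x17 len=2 : a9 2d
[2] 0x24->0x12 len=7 : ec ae b1 3a 96 e1 1d
[3] 0x1f->0x28 len=3 : 1e 44 84
[4] 0x1d->0x0b len=2 : 3a 96
[5] 0x04->0x26 len=8 : 73 0a 15 52 ae ec ee 3a
query mem[0x15]=0x3a, mem[0x03]=0x82, mem[0x17]=0xe1, mem[0x26]=0x73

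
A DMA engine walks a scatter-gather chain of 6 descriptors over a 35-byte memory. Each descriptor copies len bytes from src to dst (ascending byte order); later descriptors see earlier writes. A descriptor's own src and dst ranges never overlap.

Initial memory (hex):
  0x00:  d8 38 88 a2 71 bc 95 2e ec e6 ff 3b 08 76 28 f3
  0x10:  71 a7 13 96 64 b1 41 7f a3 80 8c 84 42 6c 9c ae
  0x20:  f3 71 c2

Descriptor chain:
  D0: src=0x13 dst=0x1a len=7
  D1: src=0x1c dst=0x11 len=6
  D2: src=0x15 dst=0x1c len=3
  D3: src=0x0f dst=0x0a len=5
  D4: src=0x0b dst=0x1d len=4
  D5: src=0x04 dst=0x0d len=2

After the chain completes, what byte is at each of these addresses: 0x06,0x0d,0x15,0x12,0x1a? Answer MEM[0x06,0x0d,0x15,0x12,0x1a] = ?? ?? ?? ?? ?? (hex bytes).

  after D0: wrote 7B at 0x1a = 9664b1417fa380
  after D1: wrote 6B at 0x11 = b1417fa38071
  after D2: wrote 3B at 0x1c = 80717f
  after D3: wrote 5B at 0x0a = f371b1417f
  after D4: wrote 4B at 0x1d = 71b1417f
  after D5: wrote 2B at 0x0d = 71bc
query mem[0x06]=0x95, mem[0x0d]=0x71, mem[0x15]=0x80, mem[0x12]=0x41, mem[0x1a]=0x96

MEM[0x06,0x0d,0x15,0x12,0x1a] = 95 71 80 41 96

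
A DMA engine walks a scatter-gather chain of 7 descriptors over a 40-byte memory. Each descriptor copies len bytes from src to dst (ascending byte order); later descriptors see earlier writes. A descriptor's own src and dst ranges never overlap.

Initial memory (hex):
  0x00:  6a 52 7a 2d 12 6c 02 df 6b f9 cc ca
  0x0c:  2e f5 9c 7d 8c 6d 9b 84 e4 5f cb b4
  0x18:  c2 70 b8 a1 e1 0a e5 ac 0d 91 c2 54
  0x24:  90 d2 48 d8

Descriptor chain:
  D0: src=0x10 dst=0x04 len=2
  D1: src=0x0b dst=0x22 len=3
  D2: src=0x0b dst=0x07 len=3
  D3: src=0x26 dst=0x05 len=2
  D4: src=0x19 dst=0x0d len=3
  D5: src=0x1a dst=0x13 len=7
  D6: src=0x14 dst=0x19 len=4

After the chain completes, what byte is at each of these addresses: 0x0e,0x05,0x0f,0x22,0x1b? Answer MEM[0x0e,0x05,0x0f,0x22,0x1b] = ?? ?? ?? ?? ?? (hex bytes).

MEM[0x0e,0x05,0x0f,0x22,0x1b] = b8 48 a1 ca 0a

D0: mem[0x04..0x05] <- [8c 6d]
D1: mem[0x22..0x24] <- [ca 2e f5]
D2: mem[0x07..0x09] <- [ca 2e f5]
D3: mem[0x05..0x06] <- [48 d8]
D4: mem[0x0d..0x0f] <- [70 b8 a1]
D5: mem[0x13..0x19] <- [b8 a1 e1 0a e5 ac 0d]
D6: mem[0x19..0x1c] <- [a1 e1 0a e5]
query mem[0x0e]=0xb8, mem[0x05]=0x48, mem[0x0f]=0xa1, mem[0x22]=0xca, mem[0x1b]=0x0a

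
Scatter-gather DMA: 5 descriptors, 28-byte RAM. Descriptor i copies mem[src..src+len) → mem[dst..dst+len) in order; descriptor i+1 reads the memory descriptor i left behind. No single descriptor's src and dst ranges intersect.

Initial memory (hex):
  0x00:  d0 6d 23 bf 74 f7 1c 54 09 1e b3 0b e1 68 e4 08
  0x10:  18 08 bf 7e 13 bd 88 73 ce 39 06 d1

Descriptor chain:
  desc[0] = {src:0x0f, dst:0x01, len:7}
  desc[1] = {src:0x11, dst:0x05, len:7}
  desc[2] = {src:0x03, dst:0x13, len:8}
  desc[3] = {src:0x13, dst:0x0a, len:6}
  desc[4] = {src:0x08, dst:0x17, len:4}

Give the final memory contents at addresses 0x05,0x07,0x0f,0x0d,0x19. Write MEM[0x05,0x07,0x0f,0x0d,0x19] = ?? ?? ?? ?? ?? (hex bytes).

MEM[0x05,0x07,0x0f,0x0d,0x19] = 08 7e 13 bf 08

#0 dst[0x01+7] := {0x08,0x18,0x08,0xbf,0x7e,0x13,0xbd}
#1 dst[0x05+7] := {0x08,0xbf,0x7e,0x13,0xbd,0x88,0x73}
#2 dst[0x13+8] := {0x08,0xbf,0x08,0xbf,0x7e,0x13,0xbd,0x88}
#3 dst[0x0a+6] := {0x08,0xbf,0x08,0xbf,0x7e,0x13}
#4 dst[0x17+4] := {0x13,0xbd,0x08,0xbf}
query mem[0x05]=0x08, mem[0x07]=0x7e, mem[0x0f]=0x13, mem[0x0d]=0xbf, mem[0x19]=0x08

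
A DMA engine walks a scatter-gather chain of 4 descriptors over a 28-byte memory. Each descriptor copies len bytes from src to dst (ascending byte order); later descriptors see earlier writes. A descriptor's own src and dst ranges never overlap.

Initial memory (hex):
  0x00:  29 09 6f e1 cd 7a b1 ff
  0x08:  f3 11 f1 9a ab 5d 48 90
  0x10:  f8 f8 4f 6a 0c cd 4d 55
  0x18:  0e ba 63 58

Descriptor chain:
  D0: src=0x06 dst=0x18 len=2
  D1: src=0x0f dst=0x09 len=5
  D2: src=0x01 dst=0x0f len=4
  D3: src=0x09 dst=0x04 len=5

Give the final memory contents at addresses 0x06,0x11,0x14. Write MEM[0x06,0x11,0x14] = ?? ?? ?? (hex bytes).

MEM[0x06,0x11,0x14] = f8 e1 0c

  after D0: wrote 2B at 0x18 = b1ff
  after D1: wrote 5B at 0x09 = 90f8f84f6a
  after D2: wrote 4B at 0x0f = 096fe1cd
  after D3: wrote 5B at 0x04 = 90f8f84f6a
query mem[0x06]=0xf8, mem[0x11]=0xe1, mem[0x14]=0x0c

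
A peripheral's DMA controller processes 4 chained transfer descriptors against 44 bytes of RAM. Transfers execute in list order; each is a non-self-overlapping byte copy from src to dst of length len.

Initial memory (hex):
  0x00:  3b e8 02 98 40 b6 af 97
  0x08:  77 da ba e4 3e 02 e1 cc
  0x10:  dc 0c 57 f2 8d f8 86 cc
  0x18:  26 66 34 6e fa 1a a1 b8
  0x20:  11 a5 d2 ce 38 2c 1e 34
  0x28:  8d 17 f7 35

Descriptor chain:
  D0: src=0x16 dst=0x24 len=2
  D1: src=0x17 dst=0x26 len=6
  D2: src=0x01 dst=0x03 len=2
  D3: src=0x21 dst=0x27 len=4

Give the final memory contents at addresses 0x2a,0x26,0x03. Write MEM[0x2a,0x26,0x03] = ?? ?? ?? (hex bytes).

D0: mem[0x24..0x25] <- [86 cc]
D1: mem[0x26..0x2b] <- [cc 26 66 34 6e fa]
D2: mem[0x03..0x04] <- [e8 02]
D3: mem[0x27..0x2a] <- [a5 d2 ce 86]
query mem[0x2a]=0x86, mem[0x26]=0xcc, mem[0x03]=0xe8

MEM[0x2a,0x26,0x03] = 86 cc e8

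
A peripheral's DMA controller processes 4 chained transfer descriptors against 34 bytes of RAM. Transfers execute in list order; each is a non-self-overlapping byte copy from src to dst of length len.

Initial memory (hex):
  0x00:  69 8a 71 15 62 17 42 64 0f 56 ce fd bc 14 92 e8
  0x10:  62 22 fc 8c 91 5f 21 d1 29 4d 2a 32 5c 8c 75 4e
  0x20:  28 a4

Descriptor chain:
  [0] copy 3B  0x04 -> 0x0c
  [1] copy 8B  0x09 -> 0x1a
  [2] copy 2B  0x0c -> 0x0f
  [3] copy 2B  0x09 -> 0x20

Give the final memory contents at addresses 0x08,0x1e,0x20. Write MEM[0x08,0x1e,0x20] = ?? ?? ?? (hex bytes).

MEM[0x08,0x1e,0x20] = 0f 17 56

#0 dst[0x0c+3] := {0x62,0x17,0x42}
#1 dst[0x1a+8] := {0x56,0xce,0xfd,0x62,0x17,0x42,0xe8,0x62}
#2 dst[0x0f+2] := {0x62,0x17}
#3 dst[0x20+2] := {0x56,0xce}
query mem[0x08]=0x0f, mem[0x1e]=0x17, mem[0x20]=0x56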